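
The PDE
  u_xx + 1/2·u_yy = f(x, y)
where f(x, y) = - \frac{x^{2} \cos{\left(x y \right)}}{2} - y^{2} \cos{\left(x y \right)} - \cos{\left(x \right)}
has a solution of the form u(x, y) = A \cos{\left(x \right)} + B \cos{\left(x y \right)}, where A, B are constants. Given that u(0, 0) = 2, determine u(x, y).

Substitute the ansatz u = A \cos{\left(x \right)} + B \cos{\left(x y \right)} into the left-hand side.
Derivatives of the ansatz:
  u_xx = - A \cos{\left(x \right)} - B y^{2} \cos{\left(x y \right)}
  u_yy = - B x^{2} \cos{\left(x y \right)}
Term by term:
  u_xx = - A \cos{\left(x \right)} - B y^{2} \cos{\left(x y \right)}
  1/2·u_yy = - \frac{B x^{2} \cos{\left(x y \right)}}{2}
So the left-hand side equals
  - A \cos{\left(x \right)} - \frac{B x^{2} \cos{\left(x y \right)}}{2} - B y^{2} \cos{\left(x y \right)}
This must equal f(x, y) = - \frac{x^{2} \cos{\left(x y \right)}}{2} - y^{2} \cos{\left(x y \right)} - \cos{\left(x \right)} identically.
Matching coefficients of the independent functions:
  [x^{2} \cos{\left(x y \right)}]:  - \frac{B}{2} = - \frac{1}{2}
  [y^{2} \cos{\left(x y \right)}]:  - B = -1
  [\cos{\left(x \right)}]:  - A = -1
Solving: A = 1, B = 1.
Check against the point condition:
  u(0, 0) = 2  ⟹  A + B = 2  ✓
Hence u(x, y) = \cos{\left(x \right)} + \cos{\left(x y \right)}.

Answer: u(x, y) = \cos{\left(x \right)} + \cos{\left(x y \right)}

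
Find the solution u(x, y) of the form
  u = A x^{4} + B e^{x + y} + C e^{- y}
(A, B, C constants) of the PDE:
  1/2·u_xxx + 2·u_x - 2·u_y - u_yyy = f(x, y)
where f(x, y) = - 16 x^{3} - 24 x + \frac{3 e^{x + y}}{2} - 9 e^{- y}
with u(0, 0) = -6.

Substitute the ansatz u = A x^{4} + B e^{x + y} + C e^{- y} into the left-hand side.
Derivatives of the ansatz:
  u_xxx = 24 A x + B e^{x} e^{y}
  u_x = 4 A x^{3} + B e^{x} e^{y}
  u_y = B e^{x} e^{y} - C e^{- y}
  u_yyy = B e^{x} e^{y} - C e^{- y}
Term by term:
  1/2·u_xxx = 12 A x + \frac{B e^{x} e^{y}}{2}
  2·u_x = 8 A x^{3} + 2 B e^{x} e^{y}
  -2·u_y = - 2 B e^{x} e^{y} + 2 C e^{- y}
  -u_yyy = - B e^{x} e^{y} + C e^{- y}
So the left-hand side equals
  8 A x^{3} + 12 A x - \frac{B e^{x} e^{y}}{2} + 3 C e^{- y}
This must equal f(x, y) identically; expanded, f = - 16 x^{3} - 24 x + \frac{3 e^{x} e^{y}}{2} - 9 e^{- y}.
Matching coefficients of the independent functions:
  [x]:  12 A = -24
  [x^{3}]:  8 A = -16
  [e^{x} e^{y}]:  - \frac{B}{2} = \frac{3}{2}
  [e^{- y}]:  3 C = -9
Solving: A = -2, B = -3, C = -3.
Check against the point condition:
  u(0, 0) = -6  ⟹  B + C = -6  ✓
Hence u(x, y) = - 2 x^{4} - 3 e^{x + y} - 3 e^{- y}.

Answer: u(x, y) = - 2 x^{4} - 3 e^{x + y} - 3 e^{- y}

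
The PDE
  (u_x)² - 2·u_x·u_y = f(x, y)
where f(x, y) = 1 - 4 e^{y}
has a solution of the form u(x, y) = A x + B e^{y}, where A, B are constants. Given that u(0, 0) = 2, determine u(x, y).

Substitute the ansatz u = A x + B e^{y} into the left-hand side.
Derivatives of the ansatz:
  u_x = A
  u_y = B e^{y}
Term by term:
  (u_x)² = A^{2}
  -2·u_x·u_y = - 2 A B e^{y}
So the left-hand side equals
  A^{2} - 2 A B e^{y}
This must equal f(x, y) = 1 - 4 e^{y} identically.
Matching coefficients of the independent functions:
  [constant term]:  A^{2} = 1
  [e^{y}]:  - 2 A B = -4
These equations allow (A, B) = (-1, -2) or (1, 2).
Impose the point condition(s):
  u(0, 0) = 2  ⟹  B = 2
Only A = 1, B = 2 satisfies everything.
Hence u(x, y) = x + 2 e^{y}.

Answer: u(x, y) = x + 2 e^{y}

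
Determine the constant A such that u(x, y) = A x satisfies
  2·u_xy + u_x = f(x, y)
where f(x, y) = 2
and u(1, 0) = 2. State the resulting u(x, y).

Substitute the ansatz u = A x into the left-hand side.
Derivatives of the ansatz:
  u_xy = 0
  u_x = A
Term by term:
  2·u_xy = 0
  u_x = A
So the left-hand side equals
  A
This must equal f(x, y) = 2 identically.
Matching coefficients of the independent functions:
  [constant term]:  A = 2
Solving: A = 2.
Check against the point condition:
  u(1, 0) = 2  ⟹  A = 2  ✓
Hence u(x, y) = 2 x.

Answer: u(x, y) = 2 x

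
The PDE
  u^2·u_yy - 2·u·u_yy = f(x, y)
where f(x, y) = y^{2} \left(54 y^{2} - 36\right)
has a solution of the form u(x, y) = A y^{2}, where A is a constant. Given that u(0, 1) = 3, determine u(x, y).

Substitute the ansatz u = A y^{2} into the left-hand side.
Derivatives of the ansatz:
  u_yy = 2 A
Term by term:
  u^2·u_yy = 2 A^{3} y^{4}
  -2·u·u_yy = - 4 A^{2} y^{2}
So the left-hand side equals
  2 A^{3} y^{4} - 4 A^{2} y^{2}
This must equal f(x, y) identically; expanded, f = 54 y^{4} - 36 y^{2}.
Matching coefficients of the independent functions:
  [y^{2}]:  - 4 A^{2} = -36
  [y^{4}]:  2 A^{3} = 54
Solving: A = 3.
Check against the point condition:
  u(0, 1) = 3  ⟹  A = 3  ✓
Hence u(x, y) = 3 y^{2}.

Answer: u(x, y) = 3 y^{2}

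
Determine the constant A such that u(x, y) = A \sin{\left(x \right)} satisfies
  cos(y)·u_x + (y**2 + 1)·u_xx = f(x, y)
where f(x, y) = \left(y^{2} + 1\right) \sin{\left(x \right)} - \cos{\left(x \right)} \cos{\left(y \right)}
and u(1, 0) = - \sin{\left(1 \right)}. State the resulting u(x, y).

Answer: u(x, y) = - \sin{\left(x \right)}

Derivation:
Substitute the ansatz u = A \sin{\left(x \right)} into the left-hand side.
Derivatives of the ansatz:
  u_x = A \cos{\left(x \right)}
  u_xx = - A \sin{\left(x \right)}
Term by term:
  cos(y)·u_x = A \cos{\left(x \right)} \cos{\left(y \right)}
  (y**2 + 1)·u_xx = - A y^{2} \sin{\left(x \right)} - A \sin{\left(x \right)}
So the left-hand side equals
  - A y^{2} \sin{\left(x \right)} - A \sin{\left(x \right)} + A \cos{\left(x \right)} \cos{\left(y \right)}
This must equal f(x, y) identically; expanded, f = y^{2} \sin{\left(x \right)} + \sin{\left(x \right)} - \cos{\left(x \right)} \cos{\left(y \right)}.
Matching coefficients of the independent functions:
  [y^{2} \sin{\left(x \right)}, \sin{\left(x \right)}]:  - A = 1
  [\cos{\left(x \right)} \cos{\left(y \right)}]:  A = -1
Solving: A = -1.
Check against the point condition:
  u(1, 0) = - \sin{\left(1 \right)}  ⟹  A \sin{\left(1 \right)} = - \sin{\left(1 \right)}  ✓
Hence u(x, y) = - \sin{\left(x \right)}.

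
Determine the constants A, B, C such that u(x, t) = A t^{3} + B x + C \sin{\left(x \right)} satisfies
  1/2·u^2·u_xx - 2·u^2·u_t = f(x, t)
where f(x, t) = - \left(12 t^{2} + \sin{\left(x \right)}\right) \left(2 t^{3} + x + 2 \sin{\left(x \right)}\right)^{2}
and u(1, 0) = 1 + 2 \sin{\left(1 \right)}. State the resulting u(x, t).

Substitute the ansatz u = A t^{3} + B x + C \sin{\left(x \right)} into the left-hand side.
Derivatives of the ansatz:
  u_xx = - C \sin{\left(x \right)}
  u_t = 3 A t^{2}
Term by term:
  1/2·u^2·u_xx = - \frac{A^{2} C t^{6} \sin{\left(x \right)}}{2} - A B C t^{3} x \sin{\left(x \right)} - A C^{2} t^{3} \sin^{2}{\left(x \right)} - \frac{B^{2} C x^{2} \sin{\left(x \right)}}{2} - B C^{2} x \sin^{2}{\left(x \right)} - \frac{C^{3} \sin^{3}{\left(x \right)}}{2}
  -2·u^2·u_t = - 6 A^{3} t^{8} - 12 A^{2} B t^{5} x - 12 A^{2} C t^{5} \sin{\left(x \right)} - 6 A B^{2} t^{2} x^{2} - 12 A B C t^{2} x \sin{\left(x \right)} - 6 A C^{2} t^{2} \sin^{2}{\left(x \right)}
So the left-hand side equals
  - 6 A^{3} t^{8} - 12 A^{2} B t^{5} x - \frac{A^{2} C t^{6} \sin{\left(x \right)}}{2} - 12 A^{2} C t^{5} \sin{\left(x \right)} - 6 A B^{2} t^{2} x^{2} - A B C t^{3} x \sin{\left(x \right)} - 12 A B C t^{2} x \sin{\left(x \right)} - A C^{2} t^{3} \sin^{2}{\left(x \right)} - 6 A C^{2} t^{2} \sin^{2}{\left(x \right)} - \frac{B^{2} C x^{2} \sin{\left(x \right)}}{2} - B C^{2} x \sin^{2}{\left(x \right)} - \frac{C^{3} \sin^{3}{\left(x \right)}}{2}
This must equal f(x, t) identically; expanded, f = - 48 t^{8} - 4 t^{6} \sin{\left(x \right)} - 48 t^{5} x - 96 t^{5} \sin{\left(x \right)} - 4 t^{3} x \sin{\left(x \right)} - 8 t^{3} \sin^{2}{\left(x \right)} - 12 t^{2} x^{2} - 48 t^{2} x \sin{\left(x \right)} - 48 t^{2} \sin^{2}{\left(x \right)} - x^{2} \sin{\left(x \right)} - 4 x \sin^{2}{\left(x \right)} - 4 \sin^{3}{\left(x \right)}.
Matching coefficients of the independent functions:
  [t^{8}]:  - 6 A^{3} = -48
  [t^{2} x^{2}]:  - 6 A B^{2} = -12
  [t^{2} \sin^{2}{\left(x \right)}]:  - 6 A C^{2} = -48
  [t^{3} \sin^{2}{\left(x \right)}]:  - A C^{2} = -8
  [t^{5} x]:  - 12 A^{2} B = -48
  [t^{5} \sin{\left(x \right)}]:  - 12 A^{2} C = -96
  [t^{6} \sin{\left(x \right)}]:  - \frac{A^{2} C}{2} = -4
  [x \sin^{2}{\left(x \right)}]:  - B C^{2} = -4
  [x^{2} \sin{\left(x \right)}]:  - \frac{B^{2} C}{2} = -1
  [t^{2} x \sin{\left(x \right)}]:  - 12 A B C = -48
  [t^{3} x \sin{\left(x \right)}]:  - A B C = -4
  [\sin^{3}{\left(x \right)}]:  - \frac{C^{3}}{2} = -4
Solving: A = 2, B = 1, C = 2.
Check against the point condition:
  u(1, 0) = 1 + 2 \sin{\left(1 \right)}  ⟹  B + C \sin{\left(1 \right)} = 1 + 2 \sin{\left(1 \right)}  ✓
Hence u(x, t) = 2 t^{3} + x + 2 \sin{\left(x \right)}.

Answer: u(x, t) = 2 t^{3} + x + 2 \sin{\left(x \right)}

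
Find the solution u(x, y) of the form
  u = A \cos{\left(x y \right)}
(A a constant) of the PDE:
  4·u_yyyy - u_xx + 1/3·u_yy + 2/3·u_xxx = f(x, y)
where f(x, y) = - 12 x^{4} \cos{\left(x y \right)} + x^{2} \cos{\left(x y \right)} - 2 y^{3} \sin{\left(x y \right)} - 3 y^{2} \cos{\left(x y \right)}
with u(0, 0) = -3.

Answer: u(x, y) = - 3 \cos{\left(x y \right)}

Derivation:
Substitute the ansatz u = A \cos{\left(x y \right)} into the left-hand side.
Derivatives of the ansatz:
  u_yyyy = A x^{4} \cos{\left(x y \right)}
  u_xx = - A y^{2} \cos{\left(x y \right)}
  u_yy = - A x^{2} \cos{\left(x y \right)}
  u_xxx = A y^{3} \sin{\left(x y \right)}
Term by term:
  4·u_yyyy = 4 A x^{4} \cos{\left(x y \right)}
  -u_xx = A y^{2} \cos{\left(x y \right)}
  1/3·u_yy = - \frac{A x^{2} \cos{\left(x y \right)}}{3}
  2/3·u_xxx = \frac{2 A y^{3} \sin{\left(x y \right)}}{3}
So the left-hand side equals
  4 A x^{4} \cos{\left(x y \right)} - \frac{A x^{2} \cos{\left(x y \right)}}{3} + \frac{2 A y^{3} \sin{\left(x y \right)}}{3} + A y^{2} \cos{\left(x y \right)}
This must equal f(x, y) = - 12 x^{4} \cos{\left(x y \right)} + x^{2} \cos{\left(x y \right)} - 2 y^{3} \sin{\left(x y \right)} - 3 y^{2} \cos{\left(x y \right)} identically.
Matching coefficients of the independent functions:
  [x^{2} \cos{\left(x y \right)}]:  - \frac{A}{3} = 1
  [x^{4} \cos{\left(x y \right)}]:  4 A = -12
  [y^{2} \cos{\left(x y \right)}]:  A = -3
  [y^{3} \sin{\left(x y \right)}]:  \frac{2 A}{3} = -2
Solving: A = -3.
Check against the point condition:
  u(0, 0) = -3  ⟹  A = -3  ✓
Hence u(x, y) = - 3 \cos{\left(x y \right)}.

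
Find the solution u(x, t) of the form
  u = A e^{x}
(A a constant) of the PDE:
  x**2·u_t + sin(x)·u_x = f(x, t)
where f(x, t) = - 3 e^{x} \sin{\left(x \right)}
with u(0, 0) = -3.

Answer: u(x, t) = - 3 e^{x}

Derivation:
Substitute the ansatz u = A e^{x} into the left-hand side.
Derivatives of the ansatz:
  u_t = 0
  u_x = A e^{x}
Term by term:
  x**2·u_t = 0
  sin(x)·u_x = A e^{x} \sin{\left(x \right)}
So the left-hand side equals
  A e^{x} \sin{\left(x \right)}
This must equal f(x, t) = - 3 e^{x} \sin{\left(x \right)} identically.
Matching coefficients of the independent functions:
  [e^{x} \sin{\left(x \right)}]:  A = -3
Solving: A = -3.
Check against the point condition:
  u(0, 0) = -3  ⟹  A = -3  ✓
Hence u(x, t) = - 3 e^{x}.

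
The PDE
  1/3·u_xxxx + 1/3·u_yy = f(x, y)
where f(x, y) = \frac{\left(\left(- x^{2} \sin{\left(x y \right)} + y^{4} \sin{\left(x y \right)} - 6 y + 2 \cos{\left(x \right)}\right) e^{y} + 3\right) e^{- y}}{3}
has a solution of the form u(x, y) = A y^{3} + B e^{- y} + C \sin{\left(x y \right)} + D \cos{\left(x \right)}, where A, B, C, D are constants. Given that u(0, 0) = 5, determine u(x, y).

Substitute the ansatz u = A y^{3} + B e^{- y} + C \sin{\left(x y \right)} + D \cos{\left(x \right)} into the left-hand side.
Derivatives of the ansatz:
  u_xxxx = C y^{4} \sin{\left(x y \right)} + D \cos{\left(x \right)}
  u_yy = 6 A y + B e^{- y} - C x^{2} \sin{\left(x y \right)}
Term by term:
  1/3·u_xxxx = \frac{C y^{4} \sin{\left(x y \right)}}{3} + \frac{D \cos{\left(x \right)}}{3}
  1/3·u_yy = 2 A y + \frac{B e^{- y}}{3} - \frac{C x^{2} \sin{\left(x y \right)}}{3}
So the left-hand side equals
  2 A y + \frac{B e^{- y}}{3} - \frac{C x^{2} \sin{\left(x y \right)}}{3} + \frac{C y^{4} \sin{\left(x y \right)}}{3} + \frac{D \cos{\left(x \right)}}{3}
This must equal f(x, y) identically; expanded, f = - \frac{x^{2} \sin{\left(x y \right)}}{3} + \frac{y^{4} \sin{\left(x y \right)}}{3} - 2 y + \frac{2 \cos{\left(x \right)}}{3} + e^{- y}.
Matching coefficients of the independent functions:
  [y]:  2 A = -2
  [x^{2} \sin{\left(x y \right)}]:  - \frac{C}{3} = - \frac{1}{3}
  [y^{4} \sin{\left(x y \right)}]:  \frac{C}{3} = \frac{1}{3}
  [e^{- y}]:  \frac{B}{3} = 1
  [\cos{\left(x \right)}]:  \frac{D}{3} = \frac{2}{3}
Solving: A = -1, B = 3, C = 1, D = 2.
Check against the point condition:
  u(0, 0) = 5  ⟹  B + D = 5  ✓
Hence u(x, y) = - y^{3} + \sin{\left(x y \right)} + 2 \cos{\left(x \right)} + 3 e^{- y}.

Answer: u(x, y) = - y^{3} + \sin{\left(x y \right)} + 2 \cos{\left(x \right)} + 3 e^{- y}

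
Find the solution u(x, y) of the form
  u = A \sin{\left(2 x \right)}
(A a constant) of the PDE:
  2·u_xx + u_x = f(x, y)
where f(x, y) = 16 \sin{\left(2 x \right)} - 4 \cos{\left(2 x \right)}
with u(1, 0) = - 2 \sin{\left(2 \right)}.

Substitute the ansatz u = A \sin{\left(2 x \right)} into the left-hand side.
Derivatives of the ansatz:
  u_xx = - 4 A \sin{\left(2 x \right)}
  u_x = 2 A \cos{\left(2 x \right)}
Term by term:
  2·u_xx = - 8 A \sin{\left(2 x \right)}
  u_x = 2 A \cos{\left(2 x \right)}
So the left-hand side equals
  - 8 A \sin{\left(2 x \right)} + 2 A \cos{\left(2 x \right)}
This must equal f(x, y) = 16 \sin{\left(2 x \right)} - 4 \cos{\left(2 x \right)} identically.
Matching coefficients of the independent functions:
  [\sin{\left(2 x \right)}]:  - 8 A = 16
  [\cos{\left(2 x \right)}]:  2 A = -4
Solving: A = -2.
Check against the point condition:
  u(1, 0) = - 2 \sin{\left(2 \right)}  ⟹  A \sin{\left(2 \right)} = - 2 \sin{\left(2 \right)}  ✓
Hence u(x, y) = - 2 \sin{\left(2 x \right)}.

Answer: u(x, y) = - 2 \sin{\left(2 x \right)}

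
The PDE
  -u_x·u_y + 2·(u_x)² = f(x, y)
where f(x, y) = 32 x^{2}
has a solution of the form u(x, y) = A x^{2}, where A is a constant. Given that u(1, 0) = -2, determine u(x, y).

Substitute the ansatz u = A x^{2} into the left-hand side.
Derivatives of the ansatz:
  u_x = 2 A x
  u_y = 0
Term by term:
  -u_x·u_y = 0
  2·(u_x)² = 8 A^{2} x^{2}
So the left-hand side equals
  8 A^{2} x^{2}
This must equal f(x, y) = 32 x^{2} identically.
Matching coefficients of the independent functions:
  [x^{2}]:  8 A^{2} = 32
These equations allow (A) = (-2) or (2).
Impose the point condition(s):
  u(1, 0) = -2  ⟹  A = -2
Only A = -2 satisfies everything.
Hence u(x, y) = - 2 x^{2}.

Answer: u(x, y) = - 2 x^{2}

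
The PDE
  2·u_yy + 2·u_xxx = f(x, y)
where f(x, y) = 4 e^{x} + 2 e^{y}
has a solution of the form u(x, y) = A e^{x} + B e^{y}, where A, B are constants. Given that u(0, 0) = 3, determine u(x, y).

Answer: u(x, y) = 2 e^{x} + e^{y}

Derivation:
Substitute the ansatz u = A e^{x} + B e^{y} into the left-hand side.
Derivatives of the ansatz:
  u_yy = B e^{y}
  u_xxx = A e^{x}
Term by term:
  2·u_yy = 2 B e^{y}
  2·u_xxx = 2 A e^{x}
So the left-hand side equals
  2 A e^{x} + 2 B e^{y}
This must equal f(x, y) = 4 e^{x} + 2 e^{y} identically.
Matching coefficients of the independent functions:
  [e^{x}]:  2 A = 4
  [e^{y}]:  2 B = 2
Solving: A = 2, B = 1.
Check against the point condition:
  u(0, 0) = 3  ⟹  A + B = 3  ✓
Hence u(x, y) = 2 e^{x} + e^{y}.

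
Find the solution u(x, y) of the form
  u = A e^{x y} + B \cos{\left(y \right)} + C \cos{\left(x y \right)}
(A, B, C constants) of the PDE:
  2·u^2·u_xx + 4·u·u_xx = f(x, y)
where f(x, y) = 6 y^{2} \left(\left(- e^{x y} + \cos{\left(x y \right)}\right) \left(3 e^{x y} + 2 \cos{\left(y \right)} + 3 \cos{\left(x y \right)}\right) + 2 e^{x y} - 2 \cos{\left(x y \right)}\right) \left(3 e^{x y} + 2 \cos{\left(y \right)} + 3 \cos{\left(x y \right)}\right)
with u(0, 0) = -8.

Substitute the ansatz u = A e^{x y} + B \cos{\left(y \right)} + C \cos{\left(x y \right)} into the left-hand side.
Derivatives of the ansatz:
  u_xx = A y^{2} e^{x y} - C y^{2} \cos{\left(x y \right)}
Term by term:
  2·u^2·u_xx = 2 A^{3} y^{2} e^{3 x y} + 4 A^{2} B y^{2} e^{2 x y} \cos{\left(y \right)} + 2 A^{2} C y^{2} e^{2 x y} \cos{\left(x y \right)} + 2 A B^{2} y^{2} e^{x y} \cos^{2}{\left(y \right)} - 2 A C^{2} y^{2} e^{x y} \cos^{2}{\left(x y \right)} - 2 B^{2} C y^{2} \cos^{2}{\left(y \right)} \cos{\left(x y \right)} - 4 B C^{2} y^{2} \cos{\left(y \right)} \cos^{2}{\left(x y \right)} - 2 C^{3} y^{2} \cos^{3}{\left(x y \right)}
  4·u·u_xx = 4 A^{2} y^{2} e^{2 x y} + 4 A B y^{2} e^{x y} \cos{\left(y \right)} - 4 B C y^{2} \cos{\left(y \right)} \cos{\left(x y \right)} - 4 C^{2} y^{2} \cos^{2}{\left(x y \right)}
So the left-hand side equals
  2 A^{3} y^{2} e^{3 x y} + 4 A^{2} B y^{2} e^{2 x y} \cos{\left(y \right)} + 2 A^{2} C y^{2} e^{2 x y} \cos{\left(x y \right)} + 4 A^{2} y^{2} e^{2 x y} + 2 A B^{2} y^{2} e^{x y} \cos^{2}{\left(y \right)} + 4 A B y^{2} e^{x y} \cos{\left(y \right)} - 2 A C^{2} y^{2} e^{x y} \cos^{2}{\left(x y \right)} - 2 B^{2} C y^{2} \cos^{2}{\left(y \right)} \cos{\left(x y \right)} - 4 B C^{2} y^{2} \cos{\left(y \right)} \cos^{2}{\left(x y \right)} - 4 B C y^{2} \cos{\left(y \right)} \cos{\left(x y \right)} - 2 C^{3} y^{2} \cos^{3}{\left(x y \right)} - 4 C^{2} y^{2} \cos^{2}{\left(x y \right)}
This must equal f(x, y) identically; expanded, f = - 54 y^{2} e^{3 x y} - 72 y^{2} e^{2 x y} \cos{\left(y \right)} - 54 y^{2} e^{2 x y} \cos{\left(x y \right)} + 36 y^{2} e^{2 x y} - 24 y^{2} e^{x y} \cos^{2}{\left(y \right)} + 24 y^{2} e^{x y} \cos{\left(y \right)} + 54 y^{2} e^{x y} \cos^{2}{\left(x y \right)} + 24 y^{2} \cos^{2}{\left(y \right)} \cos{\left(x y \right)} + 72 y^{2} \cos{\left(y \right)} \cos^{2}{\left(x y \right)} - 24 y^{2} \cos{\left(y \right)} \cos{\left(x y \right)} + 54 y^{2} \cos^{3}{\left(x y \right)} - 36 y^{2} \cos^{2}{\left(x y \right)}.
Matching coefficients of the independent functions:
  [y^{2} e^{2 x y}]:  4 A^{2} = 36
  [y^{2} e^{3 x y}]:  2 A^{3} = -54
  [y^{2} \cos^{2}{\left(x y \right)}]:  - 4 C^{2} = -36
  [y^{2} \cos^{3}{\left(x y \right)}]:  - 2 C^{3} = 54
  [y^{2} e^{x y} \cos{\left(y \right)}]:  4 A B = 24
  [y^{2} e^{x y} \cos^{2}{\left(y \right)}]:  2 A B^{2} = -24
  [y^{2} e^{x y} \cos^{2}{\left(x y \right)}]:  - 2 A C^{2} = 54
  [y^{2} e^{2 x y} \cos{\left(y \right)}]:  4 A^{2} B = -72
  [y^{2} e^{2 x y} \cos{\left(x y \right)}]:  2 A^{2} C = -54
  [y^{2} \cos{\left(y \right)} \cos{\left(x y \right)}]:  - 4 B C = -24
  [y^{2} \cos{\left(y \right)} \cos^{2}{\left(x y \right)}]:  - 4 B C^{2} = 72
  [y^{2} \cos^{2}{\left(y \right)} \cos{\left(x y \right)}]:  - 2 B^{2} C = 24
Solving: A = -3, B = -2, C = -3.
Check against the point condition:
  u(0, 0) = -8  ⟹  A + B + C = -8  ✓
Hence u(x, y) = - 3 e^{x y} - 2 \cos{\left(y \right)} - 3 \cos{\left(x y \right)}.

Answer: u(x, y) = - 3 e^{x y} - 2 \cos{\left(y \right)} - 3 \cos{\left(x y \right)}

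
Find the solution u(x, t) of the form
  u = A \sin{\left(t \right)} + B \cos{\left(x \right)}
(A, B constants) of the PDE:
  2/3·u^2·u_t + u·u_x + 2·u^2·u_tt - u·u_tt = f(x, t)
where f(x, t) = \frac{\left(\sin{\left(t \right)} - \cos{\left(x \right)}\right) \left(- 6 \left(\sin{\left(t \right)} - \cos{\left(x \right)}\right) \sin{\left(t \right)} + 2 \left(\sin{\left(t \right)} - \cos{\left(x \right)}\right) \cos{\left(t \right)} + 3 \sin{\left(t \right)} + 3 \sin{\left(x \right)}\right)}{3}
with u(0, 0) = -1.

Substitute the ansatz u = A \sin{\left(t \right)} + B \cos{\left(x \right)} into the left-hand side.
Derivatives of the ansatz:
  u_t = A \cos{\left(t \right)}
  u_x = - B \sin{\left(x \right)}
  u_tt = - A \sin{\left(t \right)}
Term by term:
  2/3·u^2·u_t = \frac{2 A^{3} \sin^{2}{\left(t \right)} \cos{\left(t \right)}}{3} + \frac{4 A^{2} B \sin{\left(t \right)} \cos{\left(t \right)} \cos{\left(x \right)}}{3} + \frac{2 A B^{2} \cos{\left(t \right)} \cos^{2}{\left(x \right)}}{3}
  u·u_x = - A B \sin{\left(t \right)} \sin{\left(x \right)} - B^{2} \sin{\left(x \right)} \cos{\left(x \right)}
  2·u^2·u_tt = - 2 A^{3} \sin^{3}{\left(t \right)} - 4 A^{2} B \sin^{2}{\left(t \right)} \cos{\left(x \right)} - 2 A B^{2} \sin{\left(t \right)} \cos^{2}{\left(x \right)}
  -u·u_tt = A^{2} \sin^{2}{\left(t \right)} + A B \sin{\left(t \right)} \cos{\left(x \right)}
So the left-hand side equals
  - 2 A^{3} \sin^{3}{\left(t \right)} + \frac{2 A^{3} \sin^{2}{\left(t \right)} \cos{\left(t \right)}}{3} - 4 A^{2} B \sin^{2}{\left(t \right)} \cos{\left(x \right)} + \frac{4 A^{2} B \sin{\left(t \right)} \cos{\left(t \right)} \cos{\left(x \right)}}{3} + A^{2} \sin^{2}{\left(t \right)} - 2 A B^{2} \sin{\left(t \right)} \cos^{2}{\left(x \right)} + \frac{2 A B^{2} \cos{\left(t \right)} \cos^{2}{\left(x \right)}}{3} - A B \sin{\left(t \right)} \sin{\left(x \right)} + A B \sin{\left(t \right)} \cos{\left(x \right)} - B^{2} \sin{\left(x \right)} \cos{\left(x \right)}
This must equal f(x, t) identically; expanded, f = - 2 \sin^{3}{\left(t \right)} + \frac{2 \sin^{2}{\left(t \right)} \cos{\left(t \right)}}{3} + 4 \sin^{2}{\left(t \right)} \cos{\left(x \right)} + \sin^{2}{\left(t \right)} + \sin{\left(t \right)} \sin{\left(x \right)} - \frac{4 \sin{\left(t \right)} \cos{\left(t \right)} \cos{\left(x \right)}}{3} - 2 \sin{\left(t \right)} \cos^{2}{\left(x \right)} - \sin{\left(t \right)} \cos{\left(x \right)} - \sin{\left(x \right)} \cos{\left(x \right)} + \frac{2 \cos{\left(t \right)} \cos^{2}{\left(x \right)}}{3}.
Matching coefficients of the independent functions:
  [\sin{\left(t \right)} \sin{\left(x \right)}]:  - A B = 1
  [\sin{\left(t \right)} \cos{\left(x \right)}]:  A B = -1
  [\sin{\left(t \right)} \cos^{2}{\left(x \right)}]:  - 2 A B^{2} = -2
  [\sin^{2}{\left(t \right)} \cos{\left(t \right)}]:  \frac{2 A^{3}}{3} = \frac{2}{3}
  [\sin^{2}{\left(t \right)} \cos{\left(x \right)}]:  - 4 A^{2} B = 4
  [\sin{\left(x \right)} \cos{\left(x \right)}]:  - B^{2} = -1
  [\cos{\left(t \right)} \cos^{2}{\left(x \right)}]:  \frac{2 A B^{2}}{3} = \frac{2}{3}
  [\sin{\left(t \right)} \cos{\left(t \right)} \cos{\left(x \right)}]:  \frac{4 A^{2} B}{3} = - \frac{4}{3}
  [\sin^{2}{\left(t \right)}]:  A^{2} = 1
  [\sin^{3}{\left(t \right)}]:  - 2 A^{3} = -2
Solving: A = 1, B = -1.
Check against the point condition:
  u(0, 0) = -1  ⟹  B = -1  ✓
Hence u(x, t) = \sin{\left(t \right)} - \cos{\left(x \right)}.

Answer: u(x, t) = \sin{\left(t \right)} - \cos{\left(x \right)}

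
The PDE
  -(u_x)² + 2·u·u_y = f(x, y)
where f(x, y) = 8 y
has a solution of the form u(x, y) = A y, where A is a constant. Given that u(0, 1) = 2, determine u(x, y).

Answer: u(x, y) = 2 y

Derivation:
Substitute the ansatz u = A y into the left-hand side.
Derivatives of the ansatz:
  u_x = 0
  u_y = A
Term by term:
  -(u_x)² = 0
  2·u·u_y = 2 A^{2} y
So the left-hand side equals
  2 A^{2} y
This must equal f(x, y) = 8 y identically.
Matching coefficients of the independent functions:
  [y]:  2 A^{2} = 8
These equations allow (A) = (-2) or (2).
Impose the point condition(s):
  u(0, 1) = 2  ⟹  A = 2
Only A = 2 satisfies everything.
Hence u(x, y) = 2 y.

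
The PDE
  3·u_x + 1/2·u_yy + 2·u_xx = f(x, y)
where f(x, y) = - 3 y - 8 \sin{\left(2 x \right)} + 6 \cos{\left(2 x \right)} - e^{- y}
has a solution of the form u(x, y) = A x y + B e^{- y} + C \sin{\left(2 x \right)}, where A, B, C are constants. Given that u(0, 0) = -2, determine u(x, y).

Substitute the ansatz u = A x y + B e^{- y} + C \sin{\left(2 x \right)} into the left-hand side.
Derivatives of the ansatz:
  u_x = A y + 2 C \cos{\left(2 x \right)}
  u_yy = B e^{- y}
  u_xx = - 4 C \sin{\left(2 x \right)}
Term by term:
  3·u_x = 3 A y + 6 C \cos{\left(2 x \right)}
  1/2·u_yy = \frac{B e^{- y}}{2}
  2·u_xx = - 8 C \sin{\left(2 x \right)}
So the left-hand side equals
  3 A y + \frac{B e^{- y}}{2} - 8 C \sin{\left(2 x \right)} + 6 C \cos{\left(2 x \right)}
This must equal f(x, y) = - 3 y - 8 \sin{\left(2 x \right)} + 6 \cos{\left(2 x \right)} - e^{- y} identically.
Matching coefficients of the independent functions:
  [y]:  3 A = -3
  [e^{- y}]:  \frac{B}{2} = -1
  [\sin{\left(2 x \right)}]:  - 8 C = -8
  [\cos{\left(2 x \right)}]:  6 C = 6
Solving: A = -1, B = -2, C = 1.
Check against the point condition:
  u(0, 0) = -2  ⟹  B = -2  ✓
Hence u(x, y) = - x y + \sin{\left(2 x \right)} - 2 e^{- y}.

Answer: u(x, y) = - x y + \sin{\left(2 x \right)} - 2 e^{- y}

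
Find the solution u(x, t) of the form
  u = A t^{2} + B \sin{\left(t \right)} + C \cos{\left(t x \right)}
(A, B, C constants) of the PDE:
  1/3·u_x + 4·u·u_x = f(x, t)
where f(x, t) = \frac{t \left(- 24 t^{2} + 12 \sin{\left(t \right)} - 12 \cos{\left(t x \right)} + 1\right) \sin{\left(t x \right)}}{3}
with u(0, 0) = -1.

Answer: u(x, t) = - 2 t^{2} + \sin{\left(t \right)} - \cos{\left(t x \right)}

Derivation:
Substitute the ansatz u = A t^{2} + B \sin{\left(t \right)} + C \cos{\left(t x \right)} into the left-hand side.
Derivatives of the ansatz:
  u_x = - C t \sin{\left(t x \right)}
Term by term:
  1/3·u_x = - \frac{C t \sin{\left(t x \right)}}{3}
  4·u·u_x = - 4 A C t^{3} \sin{\left(t x \right)} - 4 B C t \sin{\left(t \right)} \sin{\left(t x \right)} - 4 C^{2} t \sin{\left(t x \right)} \cos{\left(t x \right)}
So the left-hand side equals
  - 4 A C t^{3} \sin{\left(t x \right)} - 4 B C t \sin{\left(t \right)} \sin{\left(t x \right)} - 4 C^{2} t \sin{\left(t x \right)} \cos{\left(t x \right)} - \frac{C t \sin{\left(t x \right)}}{3}
This must equal f(x, t) identically; expanded, f = - 8 t^{3} \sin{\left(t x \right)} + 4 t \sin{\left(t \right)} \sin{\left(t x \right)} - 4 t \sin{\left(t x \right)} \cos{\left(t x \right)} + \frac{t \sin{\left(t x \right)}}{3}.
Matching coefficients of the independent functions:
  [t \sin{\left(t x \right)}]:  - \frac{C}{3} = \frac{1}{3}
  [t^{3} \sin{\left(t x \right)}]:  - 4 A C = -8
  [t \sin{\left(t \right)} \sin{\left(t x \right)}]:  - 4 B C = 4
  [t \sin{\left(t x \right)} \cos{\left(t x \right)}]:  - 4 C^{2} = -4
Solving: A = -2, B = 1, C = -1.
Check against the point condition:
  u(0, 0) = -1  ⟹  C = -1  ✓
Hence u(x, t) = - 2 t^{2} + \sin{\left(t \right)} - \cos{\left(t x \right)}.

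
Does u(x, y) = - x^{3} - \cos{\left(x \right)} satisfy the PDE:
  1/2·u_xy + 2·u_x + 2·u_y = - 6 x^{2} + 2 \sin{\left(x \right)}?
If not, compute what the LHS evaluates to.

Evaluate each term of the left-hand side for u = - x^{3} - \cos{\left(x \right)}.
Derivatives:
  u_xy = 0
  u_x = - 3 x^{2} + \sin{\left(x \right)}
  u_y = 0
Terms:
  1/2·u_xy = 0
  2·u_x = - 6 x^{2} + 2 \sin{\left(x \right)}
  2·u_y = 0
Sum: LHS = - 6 x^{2} + 2 \sin{\left(x \right)}
This is exactly the given right-hand side, so u is a solution.

Answer: Yes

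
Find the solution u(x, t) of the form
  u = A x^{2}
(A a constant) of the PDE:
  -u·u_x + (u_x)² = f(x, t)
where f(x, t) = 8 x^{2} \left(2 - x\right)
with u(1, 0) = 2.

Substitute the ansatz u = A x^{2} into the left-hand side.
Derivatives of the ansatz:
  u_x = 2 A x
Term by term:
  -u·u_x = - 2 A^{2} x^{3}
  (u_x)² = 4 A^{2} x^{2}
So the left-hand side equals
  - 2 A^{2} x^{3} + 4 A^{2} x^{2}
This must equal f(x, t) identically; expanded, f = - 8 x^{3} + 16 x^{2}.
Matching coefficients of the independent functions:
  [x^{2}]:  4 A^{2} = 16
  [x^{3}]:  - 2 A^{2} = -8
These equations allow (A) = (-2) or (2).
Impose the point condition(s):
  u(1, 0) = 2  ⟹  A = 2
Only A = 2 satisfies everything.
Hence u(x, t) = 2 x^{2}.

Answer: u(x, t) = 2 x^{2}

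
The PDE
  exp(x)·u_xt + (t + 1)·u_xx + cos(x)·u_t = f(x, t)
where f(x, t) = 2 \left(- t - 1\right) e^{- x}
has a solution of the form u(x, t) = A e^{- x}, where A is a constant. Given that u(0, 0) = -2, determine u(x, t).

Answer: u(x, t) = - 2 e^{- x}

Derivation:
Substitute the ansatz u = A e^{- x} into the left-hand side.
Derivatives of the ansatz:
  u_xt = 0
  u_xx = A e^{- x}
  u_t = 0
Term by term:
  exp(x)·u_xt = 0
  (t + 1)·u_xx = A t e^{- x} + A e^{- x}
  cos(x)·u_t = 0
So the left-hand side equals
  A t e^{- x} + A e^{- x}
This must equal f(x, t) identically; expanded, f = - 2 t e^{- x} - 2 e^{- x}.
Matching coefficients of the independent functions:
  [t e^{- x}, e^{- x}]:  A = -2
Solving: A = -2.
Check against the point condition:
  u(0, 0) = -2  ⟹  A = -2  ✓
Hence u(x, t) = - 2 e^{- x}.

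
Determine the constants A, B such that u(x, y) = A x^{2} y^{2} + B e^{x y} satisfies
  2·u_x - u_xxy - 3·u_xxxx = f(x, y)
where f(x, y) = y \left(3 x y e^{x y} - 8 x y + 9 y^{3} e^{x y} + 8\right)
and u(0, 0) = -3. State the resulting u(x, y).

Substitute the ansatz u = A x^{2} y^{2} + B e^{x y} into the left-hand side.
Derivatives of the ansatz:
  u_x = 2 A x y^{2} + B y e^{x y}
  u_xxy = 4 A y + B x y^{2} e^{x y} + 2 B y e^{x y}
  u_xxxx = B y^{4} e^{x y}
Term by term:
  2·u_x = 4 A x y^{2} + 2 B y e^{x y}
  -u_xxy = - 4 A y - B x y^{2} e^{x y} - 2 B y e^{x y}
  -3·u_xxxx = - 3 B y^{4} e^{x y}
So the left-hand side equals
  4 A x y^{2} - 4 A y - B x y^{2} e^{x y} - 3 B y^{4} e^{x y}
This must equal f(x, y) identically; expanded, f = 3 x y^{2} e^{x y} - 8 x y^{2} + 9 y^{4} e^{x y} + 8 y.
Matching coefficients of the independent functions:
  [y]:  - 4 A = 8
  [x y^{2}]:  4 A = -8
  [y^{4} e^{x y}]:  - 3 B = 9
  [x y^{2} e^{x y}]:  - B = 3
Solving: A = -2, B = -3.
Check against the point condition:
  u(0, 0) = -3  ⟹  B = -3  ✓
Hence u(x, y) = - 2 x^{2} y^{2} - 3 e^{x y}.

Answer: u(x, y) = - 2 x^{2} y^{2} - 3 e^{x y}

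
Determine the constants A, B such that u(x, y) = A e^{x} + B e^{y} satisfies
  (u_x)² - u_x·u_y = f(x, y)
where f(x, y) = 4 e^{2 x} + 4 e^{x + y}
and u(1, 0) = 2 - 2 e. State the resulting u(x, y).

Substitute the ansatz u = A e^{x} + B e^{y} into the left-hand side.
Derivatives of the ansatz:
  u_x = A e^{x}
  u_y = B e^{y}
Term by term:
  (u_x)² = A^{2} e^{2 x}
  -u_x·u_y = - A B e^{x} e^{y}
So the left-hand side equals
  A^{2} e^{2 x} - A B e^{x} e^{y}
This must equal f(x, y) identically; expanded, f = 4 e^{2 x} + 4 e^{x} e^{y}.
Matching coefficients of the independent functions:
  [e^{x} e^{y}]:  - A B = 4
  [e^{2 x}]:  A^{2} = 4
These equations allow (A, B) = (-2, 2) or (2, -2).
Impose the point condition(s):
  u(1, 0) = 2 - 2 e  ⟹  e A + B = 2 - 2 e
Only A = -2, B = 2 satisfies everything.
Hence u(x, y) = - 2 e^{x} + 2 e^{y}.

Answer: u(x, y) = - 2 e^{x} + 2 e^{y}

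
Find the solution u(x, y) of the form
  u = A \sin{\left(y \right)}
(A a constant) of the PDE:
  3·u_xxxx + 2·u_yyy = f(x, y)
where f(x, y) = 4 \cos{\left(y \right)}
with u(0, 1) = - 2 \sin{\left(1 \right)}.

Substitute the ansatz u = A \sin{\left(y \right)} into the left-hand side.
Derivatives of the ansatz:
  u_xxxx = 0
  u_yyy = - A \cos{\left(y \right)}
Term by term:
  3·u_xxxx = 0
  2·u_yyy = - 2 A \cos{\left(y \right)}
So the left-hand side equals
  - 2 A \cos{\left(y \right)}
This must equal f(x, y) = 4 \cos{\left(y \right)} identically.
Matching coefficients of the independent functions:
  [\cos{\left(y \right)}]:  - 2 A = 4
Solving: A = -2.
Check against the point condition:
  u(0, 1) = - 2 \sin{\left(1 \right)}  ⟹  A \sin{\left(1 \right)} = - 2 \sin{\left(1 \right)}  ✓
Hence u(x, y) = - 2 \sin{\left(y \right)}.

Answer: u(x, y) = - 2 \sin{\left(y \right)}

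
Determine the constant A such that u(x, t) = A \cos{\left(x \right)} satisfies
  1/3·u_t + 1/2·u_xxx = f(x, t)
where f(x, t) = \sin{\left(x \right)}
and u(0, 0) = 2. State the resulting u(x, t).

Substitute the ansatz u = A \cos{\left(x \right)} into the left-hand side.
Derivatives of the ansatz:
  u_t = 0
  u_xxx = A \sin{\left(x \right)}
Term by term:
  1/3·u_t = 0
  1/2·u_xxx = \frac{A \sin{\left(x \right)}}{2}
So the left-hand side equals
  \frac{A \sin{\left(x \right)}}{2}
This must equal f(x, t) = \sin{\left(x \right)} identically.
Matching coefficients of the independent functions:
  [\sin{\left(x \right)}]:  \frac{A}{2} = 1
Solving: A = 2.
Check against the point condition:
  u(0, 0) = 2  ⟹  A = 2  ✓
Hence u(x, t) = 2 \cos{\left(x \right)}.

Answer: u(x, t) = 2 \cos{\left(x \right)}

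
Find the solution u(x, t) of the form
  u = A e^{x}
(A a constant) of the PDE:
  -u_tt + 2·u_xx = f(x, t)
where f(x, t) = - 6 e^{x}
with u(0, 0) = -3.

Substitute the ansatz u = A e^{x} into the left-hand side.
Derivatives of the ansatz:
  u_tt = 0
  u_xx = A e^{x}
Term by term:
  -u_tt = 0
  2·u_xx = 2 A e^{x}
So the left-hand side equals
  2 A e^{x}
This must equal f(x, t) = - 6 e^{x} identically.
Matching coefficients of the independent functions:
  [e^{x}]:  2 A = -6
Solving: A = -3.
Check against the point condition:
  u(0, 0) = -3  ⟹  A = -3  ✓
Hence u(x, t) = - 3 e^{x}.

Answer: u(x, t) = - 3 e^{x}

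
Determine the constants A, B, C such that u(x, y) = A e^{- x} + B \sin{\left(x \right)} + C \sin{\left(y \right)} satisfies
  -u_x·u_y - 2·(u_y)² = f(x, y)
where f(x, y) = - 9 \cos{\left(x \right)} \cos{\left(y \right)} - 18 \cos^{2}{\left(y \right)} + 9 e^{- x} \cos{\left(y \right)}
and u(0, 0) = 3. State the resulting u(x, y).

Substitute the ansatz u = A e^{- x} + B \sin{\left(x \right)} + C \sin{\left(y \right)} into the left-hand side.
Derivatives of the ansatz:
  u_x = - A e^{- x} + B \cos{\left(x \right)}
  u_y = C \cos{\left(y \right)}
Term by term:
  -u_x·u_y = A C e^{- x} \cos{\left(y \right)} - B C \cos{\left(x \right)} \cos{\left(y \right)}
  -2·(u_y)² = - 2 C^{2} \cos^{2}{\left(y \right)}
So the left-hand side equals
  A C e^{- x} \cos{\left(y \right)} - B C \cos{\left(x \right)} \cos{\left(y \right)} - 2 C^{2} \cos^{2}{\left(y \right)}
This must equal f(x, y) = - 9 \cos{\left(x \right)} \cos{\left(y \right)} - 18 \cos^{2}{\left(y \right)} + 9 e^{- x} \cos{\left(y \right)} identically.
Matching coefficients of the independent functions:
  [e^{- x} \cos{\left(y \right)}]:  A C = 9
  [\cos{\left(x \right)} \cos{\left(y \right)}]:  - B C = -9
  [\cos^{2}{\left(y \right)}]:  - 2 C^{2} = -18
These equations allow (A, B, C) = (-3, -3, -3) or (3, 3, 3).
Impose the point condition(s):
  u(0, 0) = 3  ⟹  A = 3
Only A = 3, B = 3, C = 3 satisfies everything.
Hence u(x, y) = 3 \sin{\left(x \right)} + 3 \sin{\left(y \right)} + 3 e^{- x}.

Answer: u(x, y) = 3 \sin{\left(x \right)} + 3 \sin{\left(y \right)} + 3 e^{- x}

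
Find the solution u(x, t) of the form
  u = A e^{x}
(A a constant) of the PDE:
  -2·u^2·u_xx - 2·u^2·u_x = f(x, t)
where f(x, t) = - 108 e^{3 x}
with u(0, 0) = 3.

Answer: u(x, t) = 3 e^{x}

Derivation:
Substitute the ansatz u = A e^{x} into the left-hand side.
Derivatives of the ansatz:
  u_xx = A e^{x}
  u_x = A e^{x}
Term by term:
  -2·u^2·u_xx = - 2 A^{3} e^{3 x}
  -2·u^2·u_x = - 2 A^{3} e^{3 x}
So the left-hand side equals
  - 4 A^{3} e^{3 x}
This must equal f(x, t) = - 108 e^{3 x} identically.
Matching coefficients of the independent functions:
  [e^{3 x}]:  - 4 A^{3} = -108
Solving: A = 3.
Check against the point condition:
  u(0, 0) = 3  ⟹  A = 3  ✓
Hence u(x, t) = 3 e^{x}.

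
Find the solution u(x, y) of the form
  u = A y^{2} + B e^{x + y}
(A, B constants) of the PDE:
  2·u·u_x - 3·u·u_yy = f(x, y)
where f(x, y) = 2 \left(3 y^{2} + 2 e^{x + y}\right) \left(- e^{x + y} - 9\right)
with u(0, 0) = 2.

Answer: u(x, y) = 3 y^{2} + 2 e^{x + y}

Derivation:
Substitute the ansatz u = A y^{2} + B e^{x + y} into the left-hand side.
Derivatives of the ansatz:
  u_x = B e^{x} e^{y}
  u_yy = 2 A + B e^{x} e^{y}
Term by term:
  2·u·u_x = 2 A B y^{2} e^{x} e^{y} + 2 B^{2} e^{2 x} e^{2 y}
  -3·u·u_yy = - 6 A^{2} y^{2} - 3 A B y^{2} e^{x} e^{y} - 6 A B e^{x} e^{y} - 3 B^{2} e^{2 x} e^{2 y}
So the left-hand side equals
  - 6 A^{2} y^{2} - A B y^{2} e^{x} e^{y} - 6 A B e^{x} e^{y} - B^{2} e^{2 x} e^{2 y}
This must equal f(x, y) identically; expanded, f = - 6 y^{2} e^{x} e^{y} - 54 y^{2} - 4 e^{2 x} e^{2 y} - 36 e^{x} e^{y}.
Matching coefficients of the independent functions:
  [y^{2}]:  - 6 A^{2} = -54
  [e^{x} e^{y}]:  - 6 A B = -36
  [e^{2 x} e^{2 y}]:  - B^{2} = -4
  [y^{2} e^{x} e^{y}]:  - A B = -6
These equations allow (A, B) = (-3, -2) or (3, 2).
Impose the point condition(s):
  u(0, 0) = 2  ⟹  B = 2
Only A = 3, B = 2 satisfies everything.
Hence u(x, y) = 3 y^{2} + 2 e^{x + y}.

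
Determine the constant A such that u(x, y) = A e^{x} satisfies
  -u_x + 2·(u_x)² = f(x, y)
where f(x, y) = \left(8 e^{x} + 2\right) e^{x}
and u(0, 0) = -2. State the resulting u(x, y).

Substitute the ansatz u = A e^{x} into the left-hand side.
Derivatives of the ansatz:
  u_x = A e^{x}
Term by term:
  -u_x = - A e^{x}
  2·(u_x)² = 2 A^{2} e^{2 x}
So the left-hand side equals
  2 A^{2} e^{2 x} - A e^{x}
This must equal f(x, y) = \left(8 e^{x} + 2\right) e^{x} identically.
Matching coefficients of the independent functions:
  [e^{x}]:  - A = 2
  [e^{2 x}]:  2 A^{2} = 8
Solving: A = -2.
Check against the point condition:
  u(0, 0) = -2  ⟹  A = -2  ✓
Hence u(x, y) = - 2 e^{x}.

Answer: u(x, y) = - 2 e^{x}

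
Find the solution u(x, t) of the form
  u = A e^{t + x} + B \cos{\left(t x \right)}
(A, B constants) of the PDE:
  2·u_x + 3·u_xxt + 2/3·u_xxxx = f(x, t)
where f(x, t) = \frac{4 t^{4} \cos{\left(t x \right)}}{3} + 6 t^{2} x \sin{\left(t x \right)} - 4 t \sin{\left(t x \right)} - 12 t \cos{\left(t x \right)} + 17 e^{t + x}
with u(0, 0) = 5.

Substitute the ansatz u = A e^{t + x} + B \cos{\left(t x \right)} into the left-hand side.
Derivatives of the ansatz:
  u_x = A e^{t} e^{x} - B t \sin{\left(t x \right)}
  u_xxt = A e^{t} e^{x} + B t^{2} x \sin{\left(t x \right)} - 2 B t \cos{\left(t x \right)}
  u_xxxx = A e^{t} e^{x} + B t^{4} \cos{\left(t x \right)}
Term by term:
  2·u_x = 2 A e^{t} e^{x} - 2 B t \sin{\left(t x \right)}
  3·u_xxt = 3 A e^{t} e^{x} + 3 B t^{2} x \sin{\left(t x \right)} - 6 B t \cos{\left(t x \right)}
  2/3·u_xxxx = \frac{2 A e^{t} e^{x}}{3} + \frac{2 B t^{4} \cos{\left(t x \right)}}{3}
So the left-hand side equals
  \frac{17 A e^{t} e^{x}}{3} + \frac{2 B t^{4} \cos{\left(t x \right)}}{3} + 3 B t^{2} x \sin{\left(t x \right)} - 2 B t \sin{\left(t x \right)} - 6 B t \cos{\left(t x \right)}
This must equal f(x, t) identically; expanded, f = \frac{4 t^{4} \cos{\left(t x \right)}}{3} + 6 t^{2} x \sin{\left(t x \right)} - 4 t \sin{\left(t x \right)} - 12 t \cos{\left(t x \right)} + 17 e^{t} e^{x}.
Matching coefficients of the independent functions:
  [t \sin{\left(t x \right)}]:  - 2 B = -4
  [t \cos{\left(t x \right)}]:  - 6 B = -12
  [t^{4} \cos{\left(t x \right)}]:  \frac{2 B}{3} = \frac{4}{3}
  [e^{t} e^{x}]:  \frac{17 A}{3} = 17
  [t^{2} x \sin{\left(t x \right)}]:  3 B = 6
Solving: A = 3, B = 2.
Check against the point condition:
  u(0, 0) = 5  ⟹  A + B = 5  ✓
Hence u(x, t) = 3 e^{t + x} + 2 \cos{\left(t x \right)}.

Answer: u(x, t) = 3 e^{t + x} + 2 \cos{\left(t x \right)}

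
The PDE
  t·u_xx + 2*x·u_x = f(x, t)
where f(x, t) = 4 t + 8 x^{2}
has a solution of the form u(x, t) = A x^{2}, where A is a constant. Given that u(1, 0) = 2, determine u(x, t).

Substitute the ansatz u = A x^{2} into the left-hand side.
Derivatives of the ansatz:
  u_xx = 2 A
  u_x = 2 A x
Term by term:
  t·u_xx = 2 A t
  2*x·u_x = 4 A x^{2}
So the left-hand side equals
  2 A t + 4 A x^{2}
This must equal f(x, t) = 4 t + 8 x^{2} identically.
Matching coefficients of the independent functions:
  [t]:  2 A = 4
  [x^{2}]:  4 A = 8
Solving: A = 2.
Check against the point condition:
  u(1, 0) = 2  ⟹  A = 2  ✓
Hence u(x, t) = 2 x^{2}.

Answer: u(x, t) = 2 x^{2}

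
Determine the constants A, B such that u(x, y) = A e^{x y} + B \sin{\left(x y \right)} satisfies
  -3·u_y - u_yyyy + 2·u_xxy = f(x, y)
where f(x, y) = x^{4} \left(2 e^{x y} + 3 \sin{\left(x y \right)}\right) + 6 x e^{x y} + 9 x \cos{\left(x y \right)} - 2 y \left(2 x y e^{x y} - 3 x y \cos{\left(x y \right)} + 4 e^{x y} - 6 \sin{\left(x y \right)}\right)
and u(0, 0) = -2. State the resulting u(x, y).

Substitute the ansatz u = A e^{x y} + B \sin{\left(x y \right)} into the left-hand side.
Derivatives of the ansatz:
  u_y = A x e^{x y} + B x \cos{\left(x y \right)}
  u_yyyy = A x^{4} e^{x y} + B x^{4} \sin{\left(x y \right)}
  u_xxy = A x y^{2} e^{x y} + 2 A y e^{x y} - B x y^{2} \cos{\left(x y \right)} - 2 B y \sin{\left(x y \right)}
Term by term:
  -3·u_y = - 3 A x e^{x y} - 3 B x \cos{\left(x y \right)}
  -u_yyyy = - A x^{4} e^{x y} - B x^{4} \sin{\left(x y \right)}
  2·u_xxy = 2 A x y^{2} e^{x y} + 4 A y e^{x y} - 2 B x y^{2} \cos{\left(x y \right)} - 4 B y \sin{\left(x y \right)}
So the left-hand side equals
  - A x^{4} e^{x y} + 2 A x y^{2} e^{x y} - 3 A x e^{x y} + 4 A y e^{x y} - B x^{4} \sin{\left(x y \right)} - 2 B x y^{2} \cos{\left(x y \right)} - 3 B x \cos{\left(x y \right)} - 4 B y \sin{\left(x y \right)}
This must equal f(x, y) identically; expanded, f = 2 x^{4} e^{x y} + 3 x^{4} \sin{\left(x y \right)} - 4 x y^{2} e^{x y} + 6 x y^{2} \cos{\left(x y \right)} + 6 x e^{x y} + 9 x \cos{\left(x y \right)} - 8 y e^{x y} + 12 y \sin{\left(x y \right)}.
Matching coefficients of the independent functions:
  [x e^{x y}]:  - 3 A = 6
  [x \cos{\left(x y \right)}]:  - 3 B = 9
  [x^{4} e^{x y}]:  - A = 2
  [x^{4} \sin{\left(x y \right)}]:  - B = 3
  [y e^{x y}]:  4 A = -8
  [y \sin{\left(x y \right)}]:  - 4 B = 12
  [x y^{2} e^{x y}]:  2 A = -4
  [x y^{2} \cos{\left(x y \right)}]:  - 2 B = 6
Solving: A = -2, B = -3.
Check against the point condition:
  u(0, 0) = -2  ⟹  A = -2  ✓
Hence u(x, y) = - 2 e^{x y} - 3 \sin{\left(x y \right)}.

Answer: u(x, y) = - 2 e^{x y} - 3 \sin{\left(x y \right)}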